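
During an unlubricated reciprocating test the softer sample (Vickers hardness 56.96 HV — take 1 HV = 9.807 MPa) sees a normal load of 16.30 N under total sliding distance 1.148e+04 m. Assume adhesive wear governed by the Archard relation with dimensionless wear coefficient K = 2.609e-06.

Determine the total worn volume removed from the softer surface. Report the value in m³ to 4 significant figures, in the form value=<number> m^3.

The intermediates are printed rounded; the computation holds full float precision, and one final rounding, at 4 significant digits.
Hardness H = 56.96 HV × 9.807 MPa/HV = 558.6 MPa = 5.586e+08 Pa.
As SI base values: W = 16.30 N, H = 5.586e+08 Pa, K = 2.609e-06.
Worn volume V = K·W·L/H = 2.609e-06 · 16.30 · 1.148e+04 / 5.586e+08 = 8.740e-10 m³.

value=8.740e-10 m^3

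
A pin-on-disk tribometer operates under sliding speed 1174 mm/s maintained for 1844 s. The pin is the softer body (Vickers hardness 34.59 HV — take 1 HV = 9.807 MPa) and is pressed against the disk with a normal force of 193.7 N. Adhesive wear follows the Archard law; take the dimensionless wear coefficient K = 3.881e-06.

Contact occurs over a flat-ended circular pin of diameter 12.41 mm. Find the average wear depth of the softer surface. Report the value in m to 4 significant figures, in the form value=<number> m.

Every step maintains full float precision. Intermediate values are printed rounded; one last rounding, at four significant digits.
Convert: Sliding speed v = 1174 mm/s = 1.174 m/s. Distance covered L = v·t = 1.174 m/s × 1844 s = 2165 m.
Convert: Hardness H = 34.59 HV × 9.807 MPa/HV = 339.2 MPa = 3.392e+08 Pa.
Convert: Pin diameter d = 12.41 mm = 0.01241 m. Contact area A = π·d²/4 = π·(0.01241 m)²/4 = 1.210e-04 m².
In SI base units: W = 193.7 N, H = 3.392e+08 Pa, K = 3.881e-06.
By Archard's law, V = K·W·L/H = 3.881e-06 · 193.7 · 2165 / 3.392e+08 = 4.798e-09 m³.
Depth of wear h = V/A = 4.798e-09 / 1.210e-04 = 3.966e-05 m.

value=3.966e-05 m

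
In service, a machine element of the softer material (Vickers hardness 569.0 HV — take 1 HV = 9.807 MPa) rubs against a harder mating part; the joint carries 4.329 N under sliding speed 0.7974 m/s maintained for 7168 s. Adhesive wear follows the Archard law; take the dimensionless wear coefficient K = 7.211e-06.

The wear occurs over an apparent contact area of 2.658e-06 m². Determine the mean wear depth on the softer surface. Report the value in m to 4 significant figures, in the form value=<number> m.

Every step carries full precision — intermediate values are displayed rounded, and rounded just once, at four significant digits.
Distance covered L = v·t = 0.7974 m/s × 7168 s = 5716 m.
Hardness H = 569.0 HV × 9.807 MPa/HV = 5580 MPa = 5.580e+09 Pa.
SI base units throughout: W = 4.329 N, H = 5.580e+09 Pa, K = 7.211e-06.
Worn volume V = K·W·L/H = 7.211e-06 · 4.329 · 5716 / 5.580e+09 = 3.197e-11 m³.
Mean depth h = V/A = 3.197e-11 / 2.658e-06 = 1.203e-05 m.

value=1.203e-05 m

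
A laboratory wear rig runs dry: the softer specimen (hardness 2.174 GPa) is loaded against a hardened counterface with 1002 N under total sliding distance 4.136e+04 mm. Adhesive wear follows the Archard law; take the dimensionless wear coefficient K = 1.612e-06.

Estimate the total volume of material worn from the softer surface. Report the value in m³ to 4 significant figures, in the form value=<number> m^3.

The algebra holds full precision — the intermediates are displayed rounded. Rounded just once, at four significant figures.
Distance covered L = 4.136e+04 mm = 41.36 m.
Hardness H = 2.174 GPa = 2.174e+09 Pa.
As SI base values: W = 1002 N, H = 2.174e+09 Pa, K = 1.612e-06.
Archard relation: V = K·W·L/H = 1.612e-06 · 1002 · 41.36 / 2.174e+09 = 3.073e-11 m³.

value=3.073e-11 m^3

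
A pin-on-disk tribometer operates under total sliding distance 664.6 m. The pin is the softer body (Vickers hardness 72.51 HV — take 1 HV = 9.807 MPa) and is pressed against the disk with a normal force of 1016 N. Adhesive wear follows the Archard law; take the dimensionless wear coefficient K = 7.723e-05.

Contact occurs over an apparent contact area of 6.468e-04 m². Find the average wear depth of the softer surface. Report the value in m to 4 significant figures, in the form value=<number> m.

value=1.134e-04 m

Shown intermediates are rounded — the algebra maintains full float precision, and rounded just once, at 4 significant figures.
Convert: Hardness H = 72.51 HV × 9.807 MPa/HV = 711.1 MPa = 7.111e+08 Pa.
Expressed in SI base units: W = 1016 N, H = 7.111e+08 Pa, K = 7.723e-05.
By Archard's law, V = K·W·L/H = 7.723e-05 · 1016 · 664.6 / 7.111e+08 = 7.333e-08 m³.
Mean wear depth h = V/A = 7.333e-08 / 6.468e-04 = 1.134e-04 m.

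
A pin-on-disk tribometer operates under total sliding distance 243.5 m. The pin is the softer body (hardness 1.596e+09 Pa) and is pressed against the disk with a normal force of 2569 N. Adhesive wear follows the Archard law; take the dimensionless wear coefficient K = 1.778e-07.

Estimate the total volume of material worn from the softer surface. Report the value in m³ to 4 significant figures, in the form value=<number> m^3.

value=6.969e-11 m^3

All working math carries full precision. Displayed values are rounded. Rounded once at the end, at four significant digits.
As SI base values: W = 2569 N, H = 1.596e+09 Pa, K = 1.778e-07.
The Archard volume V = K·W·L/H = 1.778e-07 · 2569 · 243.5 / 1.596e+09 = 6.969e-11 m³.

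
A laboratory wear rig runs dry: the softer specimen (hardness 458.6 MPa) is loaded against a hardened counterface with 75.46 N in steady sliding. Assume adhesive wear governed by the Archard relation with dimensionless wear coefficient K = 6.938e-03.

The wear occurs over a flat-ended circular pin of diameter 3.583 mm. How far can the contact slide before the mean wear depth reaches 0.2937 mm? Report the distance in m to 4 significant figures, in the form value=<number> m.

value=2.594 m

Intermediate values are shown rounded; all arithmetic keeps exact precision, and rounded just once to 4 significant digits.
Convert: Hardness H = 458.6 MPa = 4.586e+08 Pa.
Convert: Pin diameter d = 3.583 mm = 0.003583 m. Contact area A = π·d²/4 = π·(0.003583 m)²/4 = 1.008e-05 m².
Convert: Depth limit h_lim = 0.2937 mm = 2.937e-04 m.
Collected in SI base units: W = 75.46 N, H = 4.586e+08 Pa, K = 6.938e-03.
Permissible volume V_lim = h_lim·A = 2.937e-04 · 1.008e-05 = 2.961e-09 m³.
Inverting, life L = V_lim·H/(K·W) = 2.961e-09 · 4.586e+08 / (6.938e-03 · 75.46) = 2.594 m.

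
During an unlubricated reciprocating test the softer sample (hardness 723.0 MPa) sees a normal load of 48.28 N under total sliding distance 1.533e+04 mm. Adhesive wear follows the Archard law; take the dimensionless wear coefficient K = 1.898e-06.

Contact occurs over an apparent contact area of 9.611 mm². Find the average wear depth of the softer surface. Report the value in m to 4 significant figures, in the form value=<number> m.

Displayed values are rounded; the computation runs at full float precision; rounded just once to four significant digits.
Convert: Distance L = 1.533e+04 mm = 15.33 m.
Convert: Hardness H = 723.0 MPa = 7.230e+08 Pa.
Convert: Contact area A = 9.611 mm² = 9.611e-06 m².
Expressed in SI base units: W = 48.28 N, H = 7.230e+08 Pa, K = 1.898e-06.
By Archard's law, V = K·W·L/H = 1.898e-06 · 48.28 · 15.33 / 7.230e+08 = 1.943e-12 m³.
Wear depth h = V/A = 1.943e-12 / 9.611e-06 = 2.022e-07 m.

value=2.022e-07 m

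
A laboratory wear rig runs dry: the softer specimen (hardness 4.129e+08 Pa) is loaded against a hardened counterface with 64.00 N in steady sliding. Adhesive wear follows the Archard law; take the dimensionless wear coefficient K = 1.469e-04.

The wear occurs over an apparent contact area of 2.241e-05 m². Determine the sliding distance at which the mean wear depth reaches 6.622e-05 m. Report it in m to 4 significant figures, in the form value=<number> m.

The intermediates are shown rounded, and all working math carries full precision. Rounded just once: 4 significant figures.
In SI base units: W = 64.00 N, H = 4.129e+08 Pa, K = 1.469e-04.
Limit volume V_lim = h_lim·A = 6.622e-05 · 2.241e-05 = 1.484e-09 m³.
Sliding life L = V_lim·H/(K·W) = 1.484e-09 · 4.129e+08 / (1.469e-04 · 64.00) = 65.17 m.

value=65.17 m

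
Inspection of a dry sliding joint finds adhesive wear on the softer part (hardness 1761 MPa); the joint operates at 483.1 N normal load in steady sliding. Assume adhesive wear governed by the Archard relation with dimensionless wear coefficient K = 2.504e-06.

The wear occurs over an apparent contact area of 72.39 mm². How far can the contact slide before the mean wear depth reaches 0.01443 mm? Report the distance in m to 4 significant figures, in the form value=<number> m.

value=1521 m

Each operation maintains exact precision; intermediates are shown rounded — a lone final rounding: four significant figures.
Hardness H = 1761 MPa = 1.761e+09 Pa.
Contact area A = 72.39 mm² = 7.239e-05 m².
Depth limit h_lim = 0.01443 mm = 1.443e-05 m.
In SI base units, W = 483.1 N, H = 1.761e+09 Pa, K = 2.504e-06.
At the depth limit, V_lim = h_lim·A = 1.443e-05 · 7.239e-05 = 1.045e-09 m³.
Thus life L = V_lim·H/(K·W) = 1.045e-09 · 1.761e+09 / (2.504e-06 · 483.1) = 1521 m.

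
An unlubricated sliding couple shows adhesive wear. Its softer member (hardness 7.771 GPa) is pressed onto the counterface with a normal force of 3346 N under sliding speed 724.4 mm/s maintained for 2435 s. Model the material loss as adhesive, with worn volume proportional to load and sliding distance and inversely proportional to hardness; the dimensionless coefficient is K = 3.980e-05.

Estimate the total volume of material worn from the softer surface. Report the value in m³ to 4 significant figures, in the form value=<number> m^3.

value=3.023e-08 m^3

The intermediates are shown rounded; each operation keeps full precision; rounded just once: 4 significant figures.
Convert: Sliding speed v = 724.4 mm/s = 0.7244 m/s. Distance covered L = v·t = 0.7244 m/s × 2435 s = 1764 m.
Convert: Hardness H = 7.771 GPa = 7.771e+09 Pa.
SI base units throughout: W = 3346 N, H = 7.771e+09 Pa, K = 3.980e-05.
Worn volume V = K·W·L/H = 3.980e-05 · 3346 · 1764 / 7.771e+09 = 3.023e-08 m³.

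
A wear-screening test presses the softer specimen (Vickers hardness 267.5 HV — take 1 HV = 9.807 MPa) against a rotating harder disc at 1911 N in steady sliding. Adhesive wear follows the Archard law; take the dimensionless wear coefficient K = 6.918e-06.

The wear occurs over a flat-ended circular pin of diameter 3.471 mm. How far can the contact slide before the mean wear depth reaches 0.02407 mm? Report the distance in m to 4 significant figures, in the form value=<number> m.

Every step carries full float precision, and intermediate values are printed rounded — a single final rounding: four significant digits.
Convert: Hardness H = 267.5 HV × 9.807 MPa/HV = 2623 MPa = 2.623e+09 Pa.
Convert: Pin diameter d = 3.471 mm = 0.003471 m. Contact area A = π·d²/4 = π·(0.003471 m)²/4 = 9.462e-06 m².
Convert: Depth limit h_lim = 0.02407 mm = 2.407e-05 m.
SI base units throughout: W = 1911 N, H = 2.623e+09 Pa, K = 6.918e-06.
Wearable volume V_lim = h_lim·A = 2.407e-05 · 9.462e-06 = 2.278e-10 m³.
So the life L = V_lim·H/(K·W) = 2.278e-10 · 2.623e+09 / (6.918e-06 · 1911) = 45.20 m.

value=45.20 m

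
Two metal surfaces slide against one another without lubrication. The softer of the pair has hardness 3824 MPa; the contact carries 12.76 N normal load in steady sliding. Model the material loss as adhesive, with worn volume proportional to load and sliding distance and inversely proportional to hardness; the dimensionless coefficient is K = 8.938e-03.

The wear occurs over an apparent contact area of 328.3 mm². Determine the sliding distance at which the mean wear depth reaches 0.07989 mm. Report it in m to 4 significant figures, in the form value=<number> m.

value=879.4 m

Intermediate values are displayed rounded. Every step holds full float precision. Rounded just once, at 4 significant digits.
Convert: Hardness H = 3824 MPa = 3.824e+09 Pa.
Convert: Contact area A = 328.3 mm² = 3.283e-04 m².
Convert: Depth limit h_lim = 0.07989 mm = 7.989e-05 m.
SI base units throughout: W = 12.76 N, H = 3.824e+09 Pa, K = 8.938e-03.
Allowed volume V_lim = h_lim·A = 7.989e-05 · 3.283e-04 = 2.623e-08 m³.
Sliding life L = V_lim·H/(K·W) = 2.623e-08 · 3.824e+09 / (8.938e-03 · 12.76) = 879.4 m.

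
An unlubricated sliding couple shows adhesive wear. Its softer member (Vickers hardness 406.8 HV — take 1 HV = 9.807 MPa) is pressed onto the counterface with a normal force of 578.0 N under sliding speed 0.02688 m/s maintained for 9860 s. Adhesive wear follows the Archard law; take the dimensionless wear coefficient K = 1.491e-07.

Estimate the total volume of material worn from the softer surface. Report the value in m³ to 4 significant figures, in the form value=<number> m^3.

value=5.725e-12 m^3

Intermediate values appear rounded, and the algebra runs at full float precision — rounded once at the end: four significant figures.
Path length L = v·t = 0.02688 m/s × 9860 s = 265.0 m.
Hardness H = 406.8 HV × 9.807 MPa/HV = 3989 MPa = 3.989e+09 Pa.
In SI base units, W = 578.0 N, H = 3.989e+09 Pa, K = 1.491e-07.
The Archard volume V = K·W·L/H = 1.491e-07 · 578.0 · 265.0 / 3.989e+09 = 5.725e-12 m³.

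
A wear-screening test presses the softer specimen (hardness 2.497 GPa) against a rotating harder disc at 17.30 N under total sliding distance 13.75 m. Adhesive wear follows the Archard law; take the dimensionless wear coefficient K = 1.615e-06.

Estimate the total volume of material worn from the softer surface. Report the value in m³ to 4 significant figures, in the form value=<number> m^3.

value=1.539e-13 m^3

All working math keeps full precision. The intermediates are displayed rounded — one last rounding: 4 significant figures.
Convert: Hardness H = 2.497 GPa = 2.497e+09 Pa.
In SI base units: W = 17.30 N, H = 2.497e+09 Pa, K = 1.615e-06.
By Archard's law, V = K·W·L/H = 1.615e-06 · 17.30 · 13.75 / 2.497e+09 = 1.539e-13 m³.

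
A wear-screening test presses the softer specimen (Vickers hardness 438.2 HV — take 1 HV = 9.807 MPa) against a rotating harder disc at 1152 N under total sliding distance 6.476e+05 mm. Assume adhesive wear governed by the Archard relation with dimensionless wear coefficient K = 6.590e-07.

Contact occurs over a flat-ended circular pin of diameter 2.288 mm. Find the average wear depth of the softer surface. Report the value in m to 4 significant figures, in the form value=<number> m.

value=2.782e-05 m

All working math keeps full float precision, and shown intermediates are rounded, and one last rounding: four significant figures.
Total distance L = 6.476e+05 mm = 647.6 m.
Hardness H = 438.2 HV × 9.807 MPa/HV = 4297 MPa = 4.297e+09 Pa.
Pin diameter d = 2.288 mm = 0.002288 m. Contact area A = π·d²/4 = π·(0.002288 m)²/4 = 4.112e-06 m².
Working in SI base units: W = 1152 N, H = 4.297e+09 Pa, K = 6.590e-07.
Volume removed: V = K·W·L/H = 6.590e-07 · 1152 · 647.6 / 4.297e+09 = 1.144e-10 m³.
Depth of wear h = V/A = 1.144e-10 / 4.112e-06 = 2.782e-05 m.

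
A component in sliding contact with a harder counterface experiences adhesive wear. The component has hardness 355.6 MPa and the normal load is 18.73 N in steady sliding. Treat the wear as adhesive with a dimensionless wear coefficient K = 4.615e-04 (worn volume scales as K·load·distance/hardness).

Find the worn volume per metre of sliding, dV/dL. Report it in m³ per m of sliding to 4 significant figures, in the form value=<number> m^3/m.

The computation keeps full precision; intermediate values are displayed rounded — one final rounding to 4 significant figures.
Hardness H = 355.6 MPa = 3.556e+08 Pa.
Expressed in SI base units: W = 18.73 N, H = 3.556e+08 Pa, K = 4.615e-04.
The wear rate dV/dL = K·W/H (no L dependence): 4.615e-04 · 18.73 / 3.556e+08 = 2.431e-11 m³/m.

value=2.431e-11 m^3/m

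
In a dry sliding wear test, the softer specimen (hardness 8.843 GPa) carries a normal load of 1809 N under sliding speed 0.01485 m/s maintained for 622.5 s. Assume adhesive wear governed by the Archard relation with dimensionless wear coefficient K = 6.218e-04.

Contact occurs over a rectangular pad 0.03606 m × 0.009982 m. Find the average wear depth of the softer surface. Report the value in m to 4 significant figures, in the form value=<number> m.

value=3.267e-06 m

All arithmetic runs at full precision; intermediate values are displayed rounded — rounded just once: four significant figures.
Distance L = v·t = 0.01485 m/s × 622.5 s = 9.244 m.
Hardness H = 8.843 GPa = 8.843e+09 Pa.
Contact area A = 0.03606 m × 0.009982 m = 3.600e-04 m².
SI base units throughout: W = 1809 N, H = 8.843e+09 Pa, K = 6.218e-04.
Wear volume V = K·W·L/H = 6.218e-04 · 1809 · 9.244 / 8.843e+09 = 1.176e-09 m³.
Average depth h = V/A = 1.176e-09 / 3.600e-04 = 3.267e-06 m.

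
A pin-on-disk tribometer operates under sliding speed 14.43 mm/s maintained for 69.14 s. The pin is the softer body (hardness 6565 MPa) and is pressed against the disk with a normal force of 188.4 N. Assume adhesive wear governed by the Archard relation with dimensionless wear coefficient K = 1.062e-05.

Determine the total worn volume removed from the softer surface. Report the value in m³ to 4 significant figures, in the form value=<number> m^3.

value=3.041e-13 m^3

All arithmetic runs at exact precision, and intermediates are displayed rounded — rounded just once to 4 significant figures.
Convert: Sliding speed v = 14.43 mm/s = 0.01443 m/s. Distance L = v·t = 0.01443 m/s × 69.14 s = 0.9977 m.
Convert: Hardness H = 6565 MPa = 6.565e+09 Pa.
Working in SI base units: W = 188.4 N, H = 6.565e+09 Pa, K = 1.062e-05.
Archard volume V = K·W·L/H = 1.062e-05 · 188.4 · 0.9977 / 6.565e+09 = 3.041e-13 m³.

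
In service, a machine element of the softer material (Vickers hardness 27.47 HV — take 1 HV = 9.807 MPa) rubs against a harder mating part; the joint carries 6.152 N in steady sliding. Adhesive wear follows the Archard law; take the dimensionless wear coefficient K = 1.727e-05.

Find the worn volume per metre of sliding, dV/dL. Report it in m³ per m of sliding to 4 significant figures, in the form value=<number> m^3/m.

value=3.944e-13 m^3/m

Intermediate values appear rounded. All arithmetic carries exact precision — rounded just once to four significant figures.
Hardness H = 27.47 HV × 9.807 MPa/HV = 269.4 MPa = 2.694e+08 Pa.
Collected in SI base units: W = 6.152 N, H = 2.694e+08 Pa, K = 1.727e-05.
Wear rate dV/dL = K·W/H — distance-free: 1.727e-05 · 6.152 / 2.694e+08 = 3.944e-13 m³/m.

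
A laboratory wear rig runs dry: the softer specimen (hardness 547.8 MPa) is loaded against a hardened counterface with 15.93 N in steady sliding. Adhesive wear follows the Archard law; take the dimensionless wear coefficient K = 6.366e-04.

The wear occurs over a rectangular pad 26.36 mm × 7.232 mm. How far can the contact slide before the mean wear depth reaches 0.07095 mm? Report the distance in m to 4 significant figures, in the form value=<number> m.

value=730.6 m

All arithmetic holds full float precision; the intermediates are displayed rounded. Rounded just once to four significant digits.
Convert: Hardness H = 547.8 MPa = 5.478e+08 Pa.
Convert: Pad sides 26.36 mm × 7.232 mm = 0.02636 m × 0.007232 m. Contact area A = 0.02636 m × 0.007232 m = 1.906e-04 m².
Convert: Depth limit h_lim = 0.07095 mm = 7.095e-05 m.
In SI base units: W = 15.93 N, H = 5.478e+08 Pa, K = 6.366e-04.
Limit volume V_lim = h_lim·A = 7.095e-05 · 1.906e-04 = 1.353e-08 m³.
Thus life L = V_lim·H/(K·W) = 1.353e-08 · 5.478e+08 / (6.366e-04 · 15.93) = 730.6 m.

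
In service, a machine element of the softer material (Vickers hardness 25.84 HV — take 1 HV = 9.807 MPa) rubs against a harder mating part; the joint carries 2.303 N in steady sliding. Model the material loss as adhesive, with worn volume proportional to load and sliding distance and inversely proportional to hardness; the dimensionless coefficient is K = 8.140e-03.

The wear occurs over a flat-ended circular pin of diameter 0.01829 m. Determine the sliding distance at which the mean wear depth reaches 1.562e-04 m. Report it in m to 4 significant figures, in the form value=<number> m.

Shown intermediates are rounded, and each operation keeps full float precision — one final rounding to four significant figures.
Hardness H = 25.84 HV × 9.807 MPa/HV = 253.4 MPa = 2.534e+08 Pa.
Contact area A = π·d²/4 = π·(0.01829 m)²/4 = 2.627e-04 m².
SI base units throughout: W = 2.303 N, H = 2.534e+08 Pa, K = 8.140e-03.
Wearable volume V_lim = h_lim·A = 1.562e-04 · 2.627e-04 = 4.104e-08 m³.
So the life L = V_lim·H/(K·W) = 4.104e-08 · 2.534e+08 / (8.140e-03 · 2.303) = 554.8 m.

value=554.8 m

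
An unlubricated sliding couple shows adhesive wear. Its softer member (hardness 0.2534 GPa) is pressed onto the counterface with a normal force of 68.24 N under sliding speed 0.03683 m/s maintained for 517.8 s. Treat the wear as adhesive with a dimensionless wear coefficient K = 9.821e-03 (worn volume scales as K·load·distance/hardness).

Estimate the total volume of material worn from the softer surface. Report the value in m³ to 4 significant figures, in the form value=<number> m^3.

All arithmetic keeps exact precision — displayed values are rounded. Rounded just once, at 4 significant figures.
Sliding distance L = v·t = 0.03683 m/s × 517.8 s = 19.07 m.
Hardness H = 0.2534 GPa = 2.534e+08 Pa.
As SI base values: W = 68.24 N, H = 2.534e+08 Pa, K = 9.821e-03.
The Archard volume V = K·W·L/H = 9.821e-03 · 68.24 · 19.07 / 2.534e+08 = 5.044e-08 m³.

value=5.044e-08 m^3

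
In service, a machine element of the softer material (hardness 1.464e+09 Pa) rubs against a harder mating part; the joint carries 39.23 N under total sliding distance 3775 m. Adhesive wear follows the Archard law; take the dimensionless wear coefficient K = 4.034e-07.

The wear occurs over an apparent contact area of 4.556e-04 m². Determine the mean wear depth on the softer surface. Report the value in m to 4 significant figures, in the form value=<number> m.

value=8.957e-08 m

The computation carries full precision. Shown intermediates are rounded, and a lone final rounding, at four significant figures.
As SI base values: W = 39.23 N, H = 1.464e+09 Pa, K = 4.034e-07.
Volume removed: V = K·W·L/H = 4.034e-07 · 39.23 · 3775 / 1.464e+09 = 4.081e-11 m³.
Average depth h = V/A = 4.081e-11 / 4.556e-04 = 8.957e-08 m.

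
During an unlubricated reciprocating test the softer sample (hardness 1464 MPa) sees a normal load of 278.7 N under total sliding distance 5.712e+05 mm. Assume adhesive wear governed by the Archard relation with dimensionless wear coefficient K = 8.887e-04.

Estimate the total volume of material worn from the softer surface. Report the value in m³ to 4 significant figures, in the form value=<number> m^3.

The computation runs at full float precision, and intermediates are displayed rounded — one final rounding to 4 significant digits.
Distance covered L = 5.712e+05 mm = 571.2 m.
Hardness H = 1464 MPa = 1.464e+09 Pa.
Restated in SI base units: W = 278.7 N, H = 1.464e+09 Pa, K = 8.887e-04.
Apply Archard: V = K·W·L/H = 8.887e-04 · 278.7 · 571.2 / 1.464e+09 = 9.664e-08 m³.

value=9.664e-08 m^3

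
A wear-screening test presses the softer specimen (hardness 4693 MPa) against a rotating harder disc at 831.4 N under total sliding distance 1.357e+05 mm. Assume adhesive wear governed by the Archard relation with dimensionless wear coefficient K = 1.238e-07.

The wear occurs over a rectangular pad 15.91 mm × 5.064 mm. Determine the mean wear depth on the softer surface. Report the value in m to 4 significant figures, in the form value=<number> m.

Intermediate values appear rounded. All working math keeps full precision — rounded just once, at four significant figures.
Convert: Total distance L = 1.357e+05 mm = 135.7 m.
Convert: Hardness H = 4693 MPa = 4.693e+09 Pa.
Convert: Pad sides 15.91 mm × 5.064 mm = 0.01591 m × 0.005064 m. Contact area A = 0.01591 m × 0.005064 m = 8.057e-05 m².
Collected in SI base units: W = 831.4 N, H = 4.693e+09 Pa, K = 1.238e-07.
Volume removed: V = K·W·L/H = 1.238e-07 · 831.4 · 135.7 / 4.693e+09 = 2.976e-12 m³.
Depth h = V/A = 2.976e-12 / 8.057e-05 = 3.694e-08 m.

value=3.694e-08 m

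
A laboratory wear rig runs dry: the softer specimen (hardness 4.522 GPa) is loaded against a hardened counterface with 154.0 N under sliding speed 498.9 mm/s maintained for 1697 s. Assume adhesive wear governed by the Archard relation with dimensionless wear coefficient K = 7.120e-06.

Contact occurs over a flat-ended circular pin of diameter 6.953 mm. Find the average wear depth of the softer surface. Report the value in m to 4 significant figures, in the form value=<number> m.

value=5.407e-06 m

All working math holds exact precision, and printed values are rounded; rounded just once: four significant figures.
Sliding speed v = 498.9 mm/s = 0.4989 m/s. Distance covered L = v·t = 0.4989 m/s × 1697 s = 846.6 m.
Hardness H = 4.522 GPa = 4.522e+09 Pa.
Pin diameter d = 6.953 mm = 0.006953 m. Contact area A = π·d²/4 = π·(0.006953 m)²/4 = 3.797e-05 m².
In SI base units, W = 154.0 N, H = 4.522e+09 Pa, K = 7.120e-06.
Archard relation: V = K·W·L/H = 7.120e-06 · 154.0 · 846.6 / 4.522e+09 = 2.053e-10 m³.
Mean wear depth h = V/A = 2.053e-10 / 3.797e-05 = 5.407e-06 m.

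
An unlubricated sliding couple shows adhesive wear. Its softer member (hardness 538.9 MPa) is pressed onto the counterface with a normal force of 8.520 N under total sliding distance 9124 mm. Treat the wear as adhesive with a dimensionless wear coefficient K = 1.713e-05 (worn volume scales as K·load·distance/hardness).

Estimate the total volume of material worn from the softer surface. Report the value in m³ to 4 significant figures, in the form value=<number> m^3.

Intermediates are shown rounded, and all arithmetic carries full float precision; rounded once at the end, at 4 significant figures.
Distance covered L = 9124 mm = 9.124 m.
Hardness H = 538.9 MPa = 5.389e+08 Pa.
Restated in SI base units: W = 8.520 N, H = 5.389e+08 Pa, K = 1.713e-05.
The Archard volume V = K·W·L/H = 1.713e-05 · 8.520 · 9.124 / 5.389e+08 = 2.471e-12 m³.

value=2.471e-12 m^3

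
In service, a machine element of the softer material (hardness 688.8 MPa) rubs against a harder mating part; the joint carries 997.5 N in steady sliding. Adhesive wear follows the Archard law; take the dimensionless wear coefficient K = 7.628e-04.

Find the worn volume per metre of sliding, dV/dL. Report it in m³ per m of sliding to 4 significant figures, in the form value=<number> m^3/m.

The intermediates are shown rounded. All arithmetic maintains full precision; one final rounding to four significant digits.
Convert: Hardness H = 688.8 MPa = 6.888e+08 Pa.
Working in SI base units: W = 997.5 N, H = 6.888e+08 Pa, K = 7.628e-04.
Sliding wear rate dV/dL = K·W/H (no L dependence): 7.628e-04 · 997.5 / 6.888e+08 = 1.105e-09 m³/m.

value=1.105e-09 m^3/m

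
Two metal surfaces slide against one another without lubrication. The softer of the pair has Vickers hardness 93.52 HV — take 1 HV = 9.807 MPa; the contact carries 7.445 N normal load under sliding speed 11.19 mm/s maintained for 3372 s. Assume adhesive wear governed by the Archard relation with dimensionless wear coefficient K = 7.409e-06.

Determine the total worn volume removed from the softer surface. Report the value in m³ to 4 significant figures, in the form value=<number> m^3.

value=2.269e-12 m^3

Intermediate values appear rounded; every step maintains exact precision, and a single final rounding, at 4 significant figures.
Sliding speed v = 11.19 mm/s = 0.01119 m/s. Total distance L = v·t = 0.01119 m/s × 3372 s = 37.73 m.
Hardness H = 93.52 HV × 9.807 MPa/HV = 917.2 MPa = 9.172e+08 Pa.
SI base units throughout: W = 7.445 N, H = 9.172e+08 Pa, K = 7.409e-06.
Volume removed: V = K·W·L/H = 7.409e-06 · 7.445 · 37.73 / 9.172e+08 = 2.269e-12 m³.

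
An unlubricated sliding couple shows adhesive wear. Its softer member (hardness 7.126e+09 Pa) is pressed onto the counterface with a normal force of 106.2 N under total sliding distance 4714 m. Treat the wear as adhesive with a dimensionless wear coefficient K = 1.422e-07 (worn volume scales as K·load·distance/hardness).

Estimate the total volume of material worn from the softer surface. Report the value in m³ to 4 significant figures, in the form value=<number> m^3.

All arithmetic carries full float precision, and shown intermediates are rounded, and rounded just once: four significant figures.
SI base units throughout: W = 106.2 N, H = 7.126e+09 Pa, K = 1.422e-07.
Wear volume V = K·W·L/H = 1.422e-07 · 106.2 · 4714 / 7.126e+09 = 9.990e-12 m³.

value=9.990e-12 m^3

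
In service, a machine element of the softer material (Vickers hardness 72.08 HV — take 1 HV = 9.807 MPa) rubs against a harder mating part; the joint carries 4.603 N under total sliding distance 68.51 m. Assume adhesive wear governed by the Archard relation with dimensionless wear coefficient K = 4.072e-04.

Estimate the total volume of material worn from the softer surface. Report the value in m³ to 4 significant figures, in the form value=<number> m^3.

value=1.817e-10 m^3

Printed values are rounded, and the computation carries full precision; a single final rounding, at four significant figures.
Hardness H = 72.08 HV × 9.807 MPa/HV = 706.9 MPa = 7.069e+08 Pa.
SI base units throughout: W = 4.603 N, H = 7.069e+08 Pa, K = 4.072e-04.
Archard volume V = K·W·L/H = 4.072e-04 · 4.603 · 68.51 / 7.069e+08 = 1.817e-10 m³.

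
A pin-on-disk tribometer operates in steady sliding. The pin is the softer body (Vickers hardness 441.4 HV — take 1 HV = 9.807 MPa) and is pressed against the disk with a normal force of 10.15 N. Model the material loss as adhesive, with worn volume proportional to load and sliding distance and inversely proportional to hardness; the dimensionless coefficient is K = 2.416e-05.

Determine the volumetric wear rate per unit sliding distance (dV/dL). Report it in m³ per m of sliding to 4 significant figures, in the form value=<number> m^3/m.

value=5.665e-14 m^3/m

Intermediate values are shown rounded, and all arithmetic maintains exact precision. Rounded once at the end to 4 significant figures.
Convert: Hardness H = 441.4 HV × 9.807 MPa/HV = 4329 MPa = 4.329e+09 Pa.
Restated in SI base units: W = 10.15 N, H = 4.329e+09 Pa, K = 2.416e-05.
Volumetric rate dV/dL = K·W/H (no L dependence): 2.416e-05 · 10.15 / 4.329e+09 = 5.665e-14 m³/m.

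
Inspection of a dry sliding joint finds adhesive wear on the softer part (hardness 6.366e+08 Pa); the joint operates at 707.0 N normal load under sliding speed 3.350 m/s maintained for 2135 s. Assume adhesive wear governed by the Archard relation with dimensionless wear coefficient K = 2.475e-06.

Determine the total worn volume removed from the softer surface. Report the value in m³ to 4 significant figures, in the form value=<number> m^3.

value=1.966e-08 m^3

Every step carries full float precision, and intermediates are displayed rounded; one final rounding, at four significant digits.
Convert: The distance L = v·t = 3.350 m/s × 2135 s = 7152 m.
SI base units throughout: W = 707.0 N, H = 6.366e+08 Pa, K = 2.475e-06.
Archard relation: V = K·W·L/H = 2.475e-06 · 707.0 · 7152 / 6.366e+08 = 1.966e-08 m³.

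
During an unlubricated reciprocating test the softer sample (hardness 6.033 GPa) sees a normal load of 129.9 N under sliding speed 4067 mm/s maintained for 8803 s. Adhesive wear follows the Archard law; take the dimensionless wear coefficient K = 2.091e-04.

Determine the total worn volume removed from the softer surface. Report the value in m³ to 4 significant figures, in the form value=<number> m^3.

Each operation holds full precision, and quoted intermediates are rounded; rounded just once, at 4 significant digits.
Sliding speed v = 4067 mm/s = 4.067 m/s. Sliding distance L = v·t = 4.067 m/s × 8803 s = 3.580e+04 m.
Hardness H = 6.033 GPa = 6.033e+09 Pa.
Expressed in SI base units: W = 129.9 N, H = 6.033e+09 Pa, K = 2.091e-04.
Volume removed: V = K·W·L/H = 2.091e-04 · 129.9 · 3.580e+04 / 6.033e+09 = 1.612e-07 m³.

value=1.612e-07 m^3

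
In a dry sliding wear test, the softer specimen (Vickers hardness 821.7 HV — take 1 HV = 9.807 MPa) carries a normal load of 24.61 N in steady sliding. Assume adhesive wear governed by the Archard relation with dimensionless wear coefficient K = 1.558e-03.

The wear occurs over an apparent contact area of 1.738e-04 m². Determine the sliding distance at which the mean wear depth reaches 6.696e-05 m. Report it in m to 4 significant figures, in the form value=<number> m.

value=2446 m

All arithmetic holds full float precision; intermediates appear rounded. Rounded once at the end, at 4 significant figures.
Convert: Hardness H = 821.7 HV × 9.807 MPa/HV = 8058 MPa = 8.058e+09 Pa.
Restated in SI base units: W = 24.61 N, H = 8.058e+09 Pa, K = 1.558e-03.
Permissible volume V_lim = h_lim·A = 6.696e-05 · 1.738e-04 = 1.164e-08 m³.
Inverting, life L = V_lim·H/(K·W) = 1.164e-08 · 8.058e+09 / (1.558e-03 · 24.61) = 2446 m.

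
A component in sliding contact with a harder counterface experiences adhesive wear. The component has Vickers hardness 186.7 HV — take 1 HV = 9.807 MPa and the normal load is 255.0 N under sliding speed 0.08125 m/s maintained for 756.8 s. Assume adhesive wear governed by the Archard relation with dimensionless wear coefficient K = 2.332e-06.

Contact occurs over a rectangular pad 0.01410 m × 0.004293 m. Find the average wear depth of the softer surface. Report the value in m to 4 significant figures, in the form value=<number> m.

value=3.299e-07 m

Intermediate values appear rounded; the algebra holds exact precision — rounded once at the end, at 4 significant digits.
Convert: The distance L = v·t = 0.08125 m/s × 756.8 s = 61.49 m.
Convert: Hardness H = 186.7 HV × 9.807 MPa/HV = 1831 MPa = 1.831e+09 Pa.
Convert: Contact area A = 0.01410 m × 0.004293 m = 6.053e-05 m².
Restated in SI base units: W = 255.0 N, H = 1.831e+09 Pa, K = 2.332e-06.
Wear volume V = K·W·L/H = 2.332e-06 · 255.0 · 61.49 / 1.831e+09 = 1.997e-11 m³.
Wear depth h = V/A = 1.997e-11 / 6.053e-05 = 3.299e-07 m.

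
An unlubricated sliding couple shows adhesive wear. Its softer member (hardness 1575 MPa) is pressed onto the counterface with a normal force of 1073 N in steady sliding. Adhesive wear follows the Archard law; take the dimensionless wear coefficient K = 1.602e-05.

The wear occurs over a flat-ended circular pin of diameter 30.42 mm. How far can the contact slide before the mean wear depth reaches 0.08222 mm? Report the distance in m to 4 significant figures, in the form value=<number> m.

value=5475 m

All working math maintains exact precision — intermediate values appear rounded. Rounded once at the end: 4 significant figures.
Convert: Hardness H = 1575 MPa = 1.575e+09 Pa.
Convert: Pin diameter d = 30.42 mm = 0.03042 m. Contact area A = π·d²/4 = π·(0.03042 m)²/4 = 7.268e-04 m².
Convert: Depth limit h_lim = 0.08222 mm = 8.222e-05 m.
Restated in SI base units: W = 1073 N, H = 1.575e+09 Pa, K = 1.602e-05.
Limit volume V_lim = h_lim·A = 8.222e-05 · 7.268e-04 = 5.976e-08 m³.
Sliding life L = V_lim·H/(K·W) = 5.976e-08 · 1.575e+09 / (1.602e-05 · 1073) = 5475 m.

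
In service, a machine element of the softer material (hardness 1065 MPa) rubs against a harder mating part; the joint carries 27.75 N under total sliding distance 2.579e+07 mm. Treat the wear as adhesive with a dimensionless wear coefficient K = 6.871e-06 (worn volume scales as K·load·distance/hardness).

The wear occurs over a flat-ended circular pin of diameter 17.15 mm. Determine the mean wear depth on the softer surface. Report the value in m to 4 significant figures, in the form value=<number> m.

The intermediates are printed rounded, and the computation carries full float precision; one final rounding to 4 significant figures.
Convert: Total distance L = 2.579e+07 mm = 2.579e+04 m.
Convert: Hardness H = 1065 MPa = 1.065e+09 Pa.
Convert: Pin diameter d = 17.15 mm = 0.01715 m. Contact area A = π·d²/4 = π·(0.01715 m)²/4 = 2.310e-04 m².
Working in SI base units: W = 27.75 N, H = 1.065e+09 Pa, K = 6.871e-06.
Apply Archard: V = K·W·L/H = 6.871e-06 · 27.75 · 2.579e+04 / 1.065e+09 = 4.617e-09 m³.
Wear depth h = V/A = 4.617e-09 / 2.310e-04 = 1.999e-05 m.

value=1.999e-05 m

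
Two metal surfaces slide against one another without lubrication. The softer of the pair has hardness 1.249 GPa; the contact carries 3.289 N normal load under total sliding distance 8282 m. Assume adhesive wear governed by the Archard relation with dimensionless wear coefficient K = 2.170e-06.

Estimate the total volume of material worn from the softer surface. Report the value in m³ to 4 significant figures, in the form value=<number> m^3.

Each operation holds full float precision — quoted intermediates are rounded; a lone final rounding, at 4 significant digits.
Hardness H = 1.249 GPa = 1.249e+09 Pa.
Collected in SI base units: W = 3.289 N, H = 1.249e+09 Pa, K = 2.170e-06.
Archard relation: V = K·W·L/H = 2.170e-06 · 3.289 · 8282 / 1.249e+09 = 4.733e-11 m³.

value=4.733e-11 m^3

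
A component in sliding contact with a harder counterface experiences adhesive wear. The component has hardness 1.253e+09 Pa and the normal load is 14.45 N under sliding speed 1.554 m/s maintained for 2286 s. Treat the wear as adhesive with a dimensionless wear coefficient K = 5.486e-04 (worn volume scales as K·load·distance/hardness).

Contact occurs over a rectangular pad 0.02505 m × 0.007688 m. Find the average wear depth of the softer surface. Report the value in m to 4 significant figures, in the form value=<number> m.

Intermediate values are displayed rounded. The computation carries full float precision. Rounded just once: 4 significant figures.
Path length L = v·t = 1.554 m/s × 2286 s = 3552 m.
Contact area A = 0.02505 m × 0.007688 m = 1.926e-04 m².
SI base units throughout: W = 14.45 N, H = 1.253e+09 Pa, K = 5.486e-04.
Volume removed: V = K·W·L/H = 5.486e-04 · 14.45 · 3552 / 1.253e+09 = 2.248e-08 m³.
Depth of wear h = V/A = 2.248e-08 / 1.926e-04 = 1.167e-04 m.

value=1.167e-04 m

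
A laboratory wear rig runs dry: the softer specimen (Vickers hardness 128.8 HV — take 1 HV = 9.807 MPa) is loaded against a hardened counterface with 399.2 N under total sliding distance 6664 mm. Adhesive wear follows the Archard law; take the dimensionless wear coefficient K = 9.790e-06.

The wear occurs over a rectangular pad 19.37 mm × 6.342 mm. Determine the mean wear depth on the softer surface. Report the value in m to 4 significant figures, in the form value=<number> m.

The algebra holds full precision; intermediates are displayed rounded; rounded just once: 4 significant figures.
Distance L = 6664 mm = 6.664 m.
Hardness H = 128.8 HV × 9.807 MPa/HV = 1263 MPa = 1.263e+09 Pa.
Pad sides 19.37 mm × 6.342 mm = 0.01937 m × 0.006342 m. Contact area A = 0.01937 m × 0.006342 m = 1.228e-04 m².
As SI base values: W = 399.2 N, H = 1.263e+09 Pa, K = 9.790e-06.
The Archard volume V = K·W·L/H = 9.790e-06 · 399.2 · 6.664 / 1.263e+09 = 2.062e-11 m³.
Wear depth h = V/A = 2.062e-11 / 1.228e-04 = 1.678e-07 m.

value=1.678e-07 m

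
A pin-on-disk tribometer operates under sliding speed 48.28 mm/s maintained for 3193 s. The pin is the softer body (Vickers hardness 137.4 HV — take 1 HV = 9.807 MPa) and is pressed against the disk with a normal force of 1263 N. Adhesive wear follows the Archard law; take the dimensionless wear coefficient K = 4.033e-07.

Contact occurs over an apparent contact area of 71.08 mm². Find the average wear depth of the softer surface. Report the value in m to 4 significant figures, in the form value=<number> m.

Intermediates are printed rounded — every step keeps full precision. Rounded just once, at 4 significant figures.
Sliding speed v = 48.28 mm/s = 0.04828 m/s. Path length L = v·t = 0.04828 m/s × 3193 s = 154.2 m.
Hardness H = 137.4 HV × 9.807 MPa/HV = 1347 MPa = 1.347e+09 Pa.
Contact area A = 71.08 mm² = 7.108e-05 m².
Expressed in SI base units: W = 1263 N, H = 1.347e+09 Pa, K = 4.033e-07.
Archard relation: V = K·W·L/H = 4.033e-07 · 1263 · 154.2 / 1.347e+09 = 5.827e-11 m³.
Average depth h = V/A = 5.827e-11 / 7.108e-05 = 8.198e-07 m.

value=8.198e-07 m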